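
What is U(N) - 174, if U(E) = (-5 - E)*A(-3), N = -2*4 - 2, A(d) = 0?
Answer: -174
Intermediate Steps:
N = -10 (N = -8 - 2 = -10)
U(E) = 0 (U(E) = (-5 - E)*0 = 0)
U(N) - 174 = 0 - 174 = -174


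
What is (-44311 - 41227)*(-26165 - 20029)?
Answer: 3951342372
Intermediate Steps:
(-44311 - 41227)*(-26165 - 20029) = -85538*(-46194) = 3951342372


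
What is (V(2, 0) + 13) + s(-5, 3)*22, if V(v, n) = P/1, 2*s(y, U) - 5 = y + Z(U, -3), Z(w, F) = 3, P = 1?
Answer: 47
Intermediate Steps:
s(y, U) = 4 + y/2 (s(y, U) = 5/2 + (y + 3)/2 = 5/2 + (3 + y)/2 = 5/2 + (3/2 + y/2) = 4 + y/2)
V(v, n) = 1 (V(v, n) = 1/1 = 1*1 = 1)
(V(2, 0) + 13) + s(-5, 3)*22 = (1 + 13) + (4 + (1/2)*(-5))*22 = 14 + (4 - 5/2)*22 = 14 + (3/2)*22 = 14 + 33 = 47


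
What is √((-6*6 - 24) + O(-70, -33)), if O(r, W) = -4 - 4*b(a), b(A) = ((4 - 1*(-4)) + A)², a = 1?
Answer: 2*I*√97 ≈ 19.698*I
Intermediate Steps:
b(A) = (8 + A)² (b(A) = ((4 + 4) + A)² = (8 + A)²)
O(r, W) = -328 (O(r, W) = -4 - 4*(8 + 1)² = -4 - 4*9² = -4 - 4*81 = -4 - 324 = -328)
√((-6*6 - 24) + O(-70, -33)) = √((-6*6 - 24) - 328) = √((-36 - 24) - 328) = √(-60 - 328) = √(-388) = 2*I*√97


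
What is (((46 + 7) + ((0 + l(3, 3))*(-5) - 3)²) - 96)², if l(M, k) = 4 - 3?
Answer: 441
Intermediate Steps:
l(M, k) = 1
(((46 + 7) + ((0 + l(3, 3))*(-5) - 3)²) - 96)² = (((46 + 7) + ((0 + 1)*(-5) - 3)²) - 96)² = ((53 + (1*(-5) - 3)²) - 96)² = ((53 + (-5 - 3)²) - 96)² = ((53 + (-8)²) - 96)² = ((53 + 64) - 96)² = (117 - 96)² = 21² = 441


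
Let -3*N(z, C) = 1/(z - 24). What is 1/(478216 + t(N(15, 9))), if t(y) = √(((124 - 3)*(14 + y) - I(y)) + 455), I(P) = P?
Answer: 4303944/2058214864523 - 3*√19381/2058214864523 ≈ 2.0909e-6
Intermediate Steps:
N(z, C) = -1/(3*(-24 + z)) (N(z, C) = -1/(3*(z - 24)) = -1/(3*(-24 + z)))
t(y) = √(2149 + 120*y) (t(y) = √(((124 - 3)*(14 + y) - y) + 455) = √((121*(14 + y) - y) + 455) = √(((1694 + 121*y) - y) + 455) = √((1694 + 120*y) + 455) = √(2149 + 120*y))
1/(478216 + t(N(15, 9))) = 1/(478216 + √(2149 + 120*(-1/(-72 + 3*15)))) = 1/(478216 + √(2149 + 120*(-1/(-72 + 45)))) = 1/(478216 + √(2149 + 120*(-1/(-27)))) = 1/(478216 + √(2149 + 120*(-1*(-1/27)))) = 1/(478216 + √(2149 + 120*(1/27))) = 1/(478216 + √(2149 + 40/9)) = 1/(478216 + √(19381/9)) = 1/(478216 + √19381/3)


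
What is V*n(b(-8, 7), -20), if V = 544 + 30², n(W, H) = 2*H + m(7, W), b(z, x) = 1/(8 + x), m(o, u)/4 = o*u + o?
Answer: -219488/15 ≈ -14633.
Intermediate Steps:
m(o, u) = 4*o + 4*o*u (m(o, u) = 4*(o*u + o) = 4*(o + o*u) = 4*o + 4*o*u)
n(W, H) = 28 + 2*H + 28*W (n(W, H) = 2*H + 4*7*(1 + W) = 2*H + (28 + 28*W) = 28 + 2*H + 28*W)
V = 1444 (V = 544 + 900 = 1444)
V*n(b(-8, 7), -20) = 1444*(28 + 2*(-20) + 28/(8 + 7)) = 1444*(28 - 40 + 28/15) = 1444*(-152/15) = -219488/15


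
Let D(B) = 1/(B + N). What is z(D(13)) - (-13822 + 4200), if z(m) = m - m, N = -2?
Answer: 9622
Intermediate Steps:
D(B) = 1/(-2 + B) (D(B) = 1/(B - 2) = 1/(-2 + B))
z(m) = 0
z(D(13)) - (-13822 + 4200) = 0 - (-13822 + 4200) = 0 - 1*(-9622) = 0 + 9622 = 9622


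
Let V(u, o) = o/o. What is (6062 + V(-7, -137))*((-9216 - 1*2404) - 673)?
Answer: -74532459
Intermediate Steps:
V(u, o) = 1
(6062 + V(-7, -137))*((-9216 - 1*2404) - 673) = (6062 + 1)*((-9216 - 1*2404) - 673) = 6063*((-9216 - 2404) - 673) = 6063*(-11620 - 673) = 6063*(-12293) = -74532459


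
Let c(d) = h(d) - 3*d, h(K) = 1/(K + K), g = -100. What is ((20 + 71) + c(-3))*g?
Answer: -29950/3 ≈ -9983.3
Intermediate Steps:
h(K) = 1/(2*K)
c(d) = 1/(2*d) - 3*d
((20 + 71) + c(-3))*g = ((20 + 71) + ((1/2)/(-3) - 3*(-3)))*(-100) = (91 + ((1/2)*(-1/3) + 9))*(-100) = (91 + (-1/6 + 9))*(-100) = (91 + 53/6)*(-100) = (599/6)*(-100) = -29950/3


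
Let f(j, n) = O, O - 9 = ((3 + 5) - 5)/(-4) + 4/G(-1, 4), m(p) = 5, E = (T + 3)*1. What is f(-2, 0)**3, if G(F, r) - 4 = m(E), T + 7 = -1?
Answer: 30664297/46656 ≈ 657.24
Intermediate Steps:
T = -8 (T = -7 - 1 = -8)
E = -5 (E = (-8 + 3)*1 = -5*1 = -5)
G(F, r) = 9 (G(F, r) = 4 + 5 = 9)
O = 313/36 (O = 9 + (((3 + 5) - 5)/(-4) + 4/9) = 9 + ((8 - 5)*(-1/4) + 4*(1/9)) = 9 + (3*(-1/4) + 4/9) = 9 + (-3/4 + 4/9) = 9 - 11/36 = 313/36 ≈ 8.6944)
f(j, n) = 313/36
f(-2, 0)**3 = (313/36)**3 = 30664297/46656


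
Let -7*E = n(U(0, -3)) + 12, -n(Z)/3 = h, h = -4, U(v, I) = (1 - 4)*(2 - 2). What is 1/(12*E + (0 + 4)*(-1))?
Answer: -7/316 ≈ -0.022152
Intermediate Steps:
U(v, I) = 0 (U(v, I) = -3*0 = 0)
n(Z) = 12 (n(Z) = -3*(-4) = 12)
E = -24/7 (E = -(12 + 12)/7 = -1/7*24 = -24/7 ≈ -3.4286)
1/(12*E + (0 + 4)*(-1)) = 1/(12*(-24/7) + (0 + 4)*(-1)) = 1/(-288/7 + 4*(-1)) = 1/(-288/7 - 4) = 1/(-316/7) = -7/316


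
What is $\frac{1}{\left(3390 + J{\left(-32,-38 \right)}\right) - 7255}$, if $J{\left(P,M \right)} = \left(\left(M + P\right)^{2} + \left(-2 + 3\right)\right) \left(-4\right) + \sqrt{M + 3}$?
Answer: $- \frac{23469}{550793996} - \frac{i \sqrt{35}}{550793996} \approx -4.2609 \cdot 10^{-5} - 1.0741 \cdot 10^{-8} i$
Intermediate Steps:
$J{\left(P,M \right)} = -4 + \sqrt{3 + M} - 4 \left(M + P\right)^{2}$ ($J{\left(P,M \right)} = \left(\left(M + P\right)^{2} + 1\right) \left(-4\right) + \sqrt{3 + M} = \left(1 + \left(M + P\right)^{2}\right) \left(-4\right) + \sqrt{3 + M} = \left(-4 - 4 \left(M + P\right)^{2}\right) + \sqrt{3 + M} = -4 + \sqrt{3 + M} - 4 \left(M + P\right)^{2}$)
$\frac{1}{\left(3390 + J{\left(-32,-38 \right)}\right) - 7255} = \frac{1}{\left(3390 - \left(4 - \sqrt{3 - 38} + 4 \left(-38 - 32\right)^{2}\right)\right) - 7255} = \frac{1}{\left(3390 - \left(4 + 19600 - i \sqrt{35}\right)\right) - 7255} = \frac{1}{\left(3390 - \left(19604 - i \sqrt{35}\right)\right) - 7255} = \frac{1}{\left(-16214 + i \sqrt{35}\right) - 7255} = \frac{1}{-23469 + i \sqrt{35}}$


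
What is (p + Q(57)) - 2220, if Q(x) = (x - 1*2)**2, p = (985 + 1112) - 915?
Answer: 1987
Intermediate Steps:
p = 1182 (p = 2097 - 915 = 1182)
Q(x) = (-2 + x)**2 (Q(x) = (x - 2)**2 = (-2 + x)**2)
(p + Q(57)) - 2220 = (1182 + (-2 + 57)**2) - 2220 = (1182 + 55**2) - 2220 = (1182 + 3025) - 2220 = 4207 - 2220 = 1987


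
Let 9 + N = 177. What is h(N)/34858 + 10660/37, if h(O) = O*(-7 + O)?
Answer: 186293528/644873 ≈ 288.88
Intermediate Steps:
N = 168 (N = -9 + 177 = 168)
h(N)/34858 + 10660/37 = (168*(-7 + 168))/34858 + 10660/37 = (168*161)*(1/34858) + 10660*(1/37) = 27048*(1/34858) + 10660/37 = 13524/17429 + 10660/37 = 186293528/644873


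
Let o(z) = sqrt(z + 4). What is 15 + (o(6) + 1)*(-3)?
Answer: 12 - 3*sqrt(10) ≈ 2.5132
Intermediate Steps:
o(z) = sqrt(4 + z)
15 + (o(6) + 1)*(-3) = 15 + (sqrt(4 + 6) + 1)*(-3) = 15 + (sqrt(10) + 1)*(-3) = 15 + (1 + sqrt(10))*(-3) = 15 + (-3 - 3*sqrt(10)) = 12 - 3*sqrt(10)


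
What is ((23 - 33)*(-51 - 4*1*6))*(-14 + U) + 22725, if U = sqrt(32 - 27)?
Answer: 12225 + 750*sqrt(5) ≈ 13902.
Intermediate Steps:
U = sqrt(5) ≈ 2.2361
((23 - 33)*(-51 - 4*1*6))*(-14 + U) + 22725 = ((23 - 33)*(-51 - 4*1*6))*(-14 + sqrt(5)) + 22725 = (-10*(-51 - 4*6))*(-14 + sqrt(5)) + 22725 = (-10*(-51 - 24))*(-14 + sqrt(5)) + 22725 = (-10*(-75))*(-14 + sqrt(5)) + 22725 = 750*(-14 + sqrt(5)) + 22725 = (-10500 + 750*sqrt(5)) + 22725 = 12225 + 750*sqrt(5)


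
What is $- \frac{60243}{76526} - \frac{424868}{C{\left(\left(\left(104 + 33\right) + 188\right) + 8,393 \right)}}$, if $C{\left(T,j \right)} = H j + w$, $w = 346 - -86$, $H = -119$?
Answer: $\frac{29722089163}{3545832210} \approx 8.3823$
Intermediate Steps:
$w = 432$ ($w = 346 + 86 = 432$)
$C{\left(T,j \right)} = 432 - 119 j$ ($C{\left(T,j \right)} = - 119 j + 432 = 432 - 119 j$)
$- \frac{60243}{76526} - \frac{424868}{C{\left(\left(\left(104 + 33\right) + 188\right) + 8,393 \right)}} = - \frac{60243}{76526} - \frac{424868}{432 - 46767} = \left(-60243\right) \frac{1}{76526} - \frac{424868}{432 - 46767} = - \frac{60243}{76526} - \frac{424868}{-46335} = - \frac{60243}{76526} - - \frac{424868}{46335} = - \frac{60243}{76526} + \frac{424868}{46335} = \frac{29722089163}{3545832210}$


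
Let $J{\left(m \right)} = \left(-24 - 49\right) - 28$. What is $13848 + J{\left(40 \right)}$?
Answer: $13747$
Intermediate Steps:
$J{\left(m \right)} = -101$ ($J{\left(m \right)} = -73 - 28 = -101$)
$13848 + J{\left(40 \right)} = 13848 - 101 = 13747$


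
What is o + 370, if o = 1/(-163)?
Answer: 60309/163 ≈ 369.99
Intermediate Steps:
o = -1/163 ≈ -0.0061350
o + 370 = -1/163 + 370 = 60309/163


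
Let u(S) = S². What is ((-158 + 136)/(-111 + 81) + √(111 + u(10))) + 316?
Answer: 4751/15 + √211 ≈ 331.26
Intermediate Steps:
((-158 + 136)/(-111 + 81) + √(111 + u(10))) + 316 = ((-158 + 136)/(-111 + 81) + √(111 + 10²)) + 316 = (-22/(-30) + √(111 + 100)) + 316 = (-22*(-1/30) + √211) + 316 = (11/15 + √211) + 316 = 4751/15 + √211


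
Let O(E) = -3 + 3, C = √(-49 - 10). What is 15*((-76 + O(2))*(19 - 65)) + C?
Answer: 52440 + I*√59 ≈ 52440.0 + 7.6811*I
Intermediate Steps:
C = I*√59 (C = √(-59) = I*√59 ≈ 7.6811*I)
O(E) = 0
15*((-76 + O(2))*(19 - 65)) + C = 15*((-76 + 0)*(19 - 65)) + I*√59 = 15*(-76*(-46)) + I*√59 = 15*3496 + I*√59 = 52440 + I*√59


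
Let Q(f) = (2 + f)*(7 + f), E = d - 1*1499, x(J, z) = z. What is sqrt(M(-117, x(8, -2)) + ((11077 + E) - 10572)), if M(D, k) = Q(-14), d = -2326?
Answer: 2*I*sqrt(809) ≈ 56.886*I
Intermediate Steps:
E = -3825 (E = -2326 - 1*1499 = -2326 - 1499 = -3825)
M(D, k) = 84 (M(D, k) = 14 + (-14)**2 + 9*(-14) = 14 + 196 - 126 = 84)
sqrt(M(-117, x(8, -2)) + ((11077 + E) - 10572)) = sqrt(84 + ((11077 - 3825) - 10572)) = sqrt(84 + (7252 - 10572)) = sqrt(84 - 3320) = sqrt(-3236) = 2*I*sqrt(809)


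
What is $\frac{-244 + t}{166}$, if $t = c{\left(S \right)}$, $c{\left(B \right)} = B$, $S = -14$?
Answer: $- \frac{129}{83} \approx -1.5542$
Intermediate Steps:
$t = -14$
$\frac{-244 + t}{166} = \frac{-244 - 14}{166} = \left(-258\right) \frac{1}{166} = - \frac{129}{83}$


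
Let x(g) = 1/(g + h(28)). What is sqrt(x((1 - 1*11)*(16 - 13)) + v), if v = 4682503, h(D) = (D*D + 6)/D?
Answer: sqrt(117062561)/5 ≈ 2163.9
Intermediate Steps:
h(D) = (6 + D**2)/D (h(D) = (D**2 + 6)/D = (6 + D**2)/D)
x(g) = 1/(395/14 + g) (x(g) = 1/(g + (28 + 6/28)) = 1/(g + (28 + 6*(1/28))) = 1/(g + (28 + 3/14)) = 1/(g + 395/14) = 1/(395/14 + g))
sqrt(x((1 - 1*11)*(16 - 13)) + v) = sqrt(14/(395 + 14*((1 - 1*11)*(16 - 13))) + 4682503) = sqrt(14/(395 + 14*((1 - 11)*3)) + 4682503) = sqrt(14/(395 + 14*(-10*3)) + 4682503) = sqrt(14/(395 + 14*(-30)) + 4682503) = sqrt(14/(395 - 420) + 4682503) = sqrt(14/(-25) + 4682503) = sqrt(14*(-1/25) + 4682503) = sqrt(-14/25 + 4682503) = sqrt(117062561/25) = sqrt(117062561)/5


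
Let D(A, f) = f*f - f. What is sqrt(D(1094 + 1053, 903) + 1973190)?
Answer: 108*sqrt(239) ≈ 1669.6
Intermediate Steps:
D(A, f) = f**2 - f
sqrt(D(1094 + 1053, 903) + 1973190) = sqrt(903*(-1 + 903) + 1973190) = sqrt(903*902 + 1973190) = sqrt(814506 + 1973190) = sqrt(2787696) = 108*sqrt(239)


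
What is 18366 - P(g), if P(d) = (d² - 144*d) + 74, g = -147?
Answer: -24485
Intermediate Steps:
P(d) = 74 + d² - 144*d
18366 - P(g) = 18366 - (74 + (-147)² - 144*(-147)) = 18366 - (74 + 21609 + 21168) = 18366 - 1*42851 = 18366 - 42851 = -24485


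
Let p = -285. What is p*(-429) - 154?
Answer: 122111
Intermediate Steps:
p*(-429) - 154 = -285*(-429) - 154 = 122265 - 154 = 122111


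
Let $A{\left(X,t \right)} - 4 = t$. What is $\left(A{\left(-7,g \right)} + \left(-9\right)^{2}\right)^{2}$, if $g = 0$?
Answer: $7225$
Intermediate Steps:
$A{\left(X,t \right)} = 4 + t$
$\left(A{\left(-7,g \right)} + \left(-9\right)^{2}\right)^{2} = \left(\left(4 + 0\right) + \left(-9\right)^{2}\right)^{2} = \left(4 + 81\right)^{2} = 85^{2} = 7225$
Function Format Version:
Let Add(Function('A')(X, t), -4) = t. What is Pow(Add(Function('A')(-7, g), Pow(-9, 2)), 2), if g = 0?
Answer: 7225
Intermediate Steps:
Function('A')(X, t) = Add(4, t)
Pow(Add(Function('A')(-7, g), Pow(-9, 2)), 2) = Pow(Add(Add(4, 0), Pow(-9, 2)), 2) = Pow(Add(4, 81), 2) = Pow(85, 2) = 7225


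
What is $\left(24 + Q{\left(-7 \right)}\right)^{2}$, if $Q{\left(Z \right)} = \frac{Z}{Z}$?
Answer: $625$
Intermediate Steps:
$Q{\left(Z \right)} = 1$
$\left(24 + Q{\left(-7 \right)}\right)^{2} = \left(24 + 1\right)^{2} = 25^{2} = 625$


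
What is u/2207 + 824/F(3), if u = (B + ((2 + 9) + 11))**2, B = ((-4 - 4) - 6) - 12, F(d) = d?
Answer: 1818616/6621 ≈ 274.67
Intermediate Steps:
B = -26 (B = (-8 - 6) - 12 = -14 - 12 = -26)
u = 16 (u = (-26 + ((2 + 9) + 11))**2 = (-26 + (11 + 11))**2 = (-26 + 22)**2 = (-4)**2 = 16)
u/2207 + 824/F(3) = 16/2207 + 824/3 = 1818616/6621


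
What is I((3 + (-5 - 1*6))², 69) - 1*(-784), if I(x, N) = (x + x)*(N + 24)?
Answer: 12688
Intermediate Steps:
I(x, N) = 2*x*(24 + N) (I(x, N) = (2*x)*(24 + N) = 2*x*(24 + N))
I((3 + (-5 - 1*6))², 69) - 1*(-784) = 2*(3 + (-5 - 1*6))²*(24 + 69) - 1*(-784) = 2*(3 + (-5 - 6))²*93 + 784 = 2*(3 - 11)²*93 + 784 = 2*(-8)²*93 + 784 = 2*64*93 + 784 = 11904 + 784 = 12688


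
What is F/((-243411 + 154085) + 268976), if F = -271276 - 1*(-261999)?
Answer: -9277/179650 ≈ -0.051639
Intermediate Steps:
F = -9277 (F = -271276 + 261999 = -9277)
F/((-243411 + 154085) + 268976) = -9277/((-243411 + 154085) + 268976) = -9277/(-89326 + 268976) = -9277/179650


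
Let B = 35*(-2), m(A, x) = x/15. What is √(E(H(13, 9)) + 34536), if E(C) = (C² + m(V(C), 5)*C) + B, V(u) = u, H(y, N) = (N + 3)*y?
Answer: √58854 ≈ 242.60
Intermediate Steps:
H(y, N) = y*(3 + N) (H(y, N) = (3 + N)*y = y*(3 + N))
m(A, x) = x/15 (m(A, x) = x*(1/15) = x/15)
B = -70
E(C) = -70 + C² + C/3 (E(C) = (C² + ((1/15)*5)*C) - 70 = (C² + C/3) - 70 = -70 + C² + C/3)
√(E(H(13, 9)) + 34536) = √((-70 + (13*(3 + 9))² + (13*(3 + 9))/3) + 34536) = √((-70 + (13*12)² + (13*12)/3) + 34536) = √((-70 + 156² + (⅓)*156) + 34536) = √((-70 + 24336 + 52) + 34536) = √(24318 + 34536) = √58854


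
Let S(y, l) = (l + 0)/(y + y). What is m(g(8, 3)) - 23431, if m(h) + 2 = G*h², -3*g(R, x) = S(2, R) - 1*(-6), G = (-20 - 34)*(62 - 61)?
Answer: -23817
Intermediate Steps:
S(y, l) = l/(2*y) (S(y, l) = l/((2*y)) = l*(1/(2*y)) = l/(2*y))
G = -54 (G = -54*1 = -54)
g(R, x) = -2 - R/12 (g(R, x) = -((½)*R/2 - 1*(-6))/3 = -((½)*R*(½) + 6)/3 = -(R/4 + 6)/3 = -(6 + R/4)/3 = -2 - R/12)
m(h) = -2 - 54*h²
m(g(8, 3)) - 23431 = (-2 - 54*(-2 - 1/12*8)²) - 23431 = (-2 - 54*(-2 - ⅔)²) - 23431 = (-2 - 54*(-8/3)²) - 23431 = (-2 - 54*64/9) - 23431 = (-2 - 384) - 23431 = -386 - 23431 = -23817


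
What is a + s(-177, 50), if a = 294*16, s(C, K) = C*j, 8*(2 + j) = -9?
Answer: 42057/8 ≈ 5257.1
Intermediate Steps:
j = -25/8 (j = -2 + (1/8)*(-9) = -2 - 9/8 = -25/8 ≈ -3.1250)
s(C, K) = -25*C/8 (s(C, K) = C*(-25/8) = -25*C/8)
a = 4704
a + s(-177, 50) = 4704 - 25/8*(-177) = 4704 + 4425/8 = 42057/8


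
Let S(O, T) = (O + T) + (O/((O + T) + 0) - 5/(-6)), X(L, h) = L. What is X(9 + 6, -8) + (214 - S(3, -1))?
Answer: 674/3 ≈ 224.67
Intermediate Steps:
S(O, T) = ⅚ + O + T + O/(O + T) (S(O, T) = (O + T) + (O/(O + T) - 5*(-⅙)) = (O + T) + (O/(O + T) + ⅚) = (O + T) + (⅚ + O/(O + T)) = ⅚ + O + T + O/(O + T))
X(9 + 6, -8) + (214 - S(3, -1)) = (9 + 6) + (214 - (3² + (-1)² + (⅚)*(-1) + (11/6)*3 + 2*3*(-1))/(3 - 1)) = 15 + (214 - (9 + 1 - ⅚ + 11/2 - 6)/2) = 15 + (214 - 26/(2*3)) = 15 + (214 - 1*13/3) = 15 + (214 - 13/3) = 15 + 629/3 = 674/3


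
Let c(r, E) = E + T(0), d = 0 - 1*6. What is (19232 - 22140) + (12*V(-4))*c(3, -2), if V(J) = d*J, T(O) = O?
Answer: -3484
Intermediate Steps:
d = -6 (d = 0 - 6 = -6)
V(J) = -6*J
c(r, E) = E (c(r, E) = E + 0 = E)
(19232 - 22140) + (12*V(-4))*c(3, -2) = (19232 - 22140) + (12*(-6*(-4)))*(-2) = -2908 + (12*24)*(-2) = -2908 + 288*(-2) = -2908 - 576 = -3484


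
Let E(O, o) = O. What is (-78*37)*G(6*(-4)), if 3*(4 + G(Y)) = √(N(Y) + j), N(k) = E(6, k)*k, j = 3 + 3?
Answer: 11544 - 962*I*√138 ≈ 11544.0 - 11301.0*I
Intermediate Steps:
j = 6
N(k) = 6*k
G(Y) = -4 + √(6 + 6*Y)/3 (G(Y) = -4 + √(6*Y + 6)/3 = -4 + √(6 + 6*Y)/3)
(-78*37)*G(6*(-4)) = (-78*37)*(-4 + √(6 + 6*(6*(-4)))/3) = -2886*(-4 + √(6 + 6*(-24))/3) = -2886*(-4 + √(6 - 144)/3) = -2886*(-4 + √(-138)/3) = -2886*(-4 + (I*√138)/3) = -2886*(-4 + I*√138/3) = 11544 - 962*I*√138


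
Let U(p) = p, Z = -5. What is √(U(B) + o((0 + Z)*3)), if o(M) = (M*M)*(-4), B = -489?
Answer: I*√1389 ≈ 37.269*I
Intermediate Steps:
o(M) = -4*M² (o(M) = M²*(-4) = -4*M²)
√(U(B) + o((0 + Z)*3)) = √(-489 - 4*9*(0 - 5)²) = √(-489 - 4*(-5*3)²) = √(-489 - 4*(-15)²) = √(-489 - 4*225) = √(-489 - 900) = √(-1389) = I*√1389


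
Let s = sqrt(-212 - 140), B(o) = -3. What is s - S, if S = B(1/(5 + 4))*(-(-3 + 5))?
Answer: -6 + 4*I*sqrt(22) ≈ -6.0 + 18.762*I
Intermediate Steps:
s = 4*I*sqrt(22) (s = sqrt(-352) = 4*I*sqrt(22) ≈ 18.762*I)
S = 6 (S = -(-3)*(-3 + 5) = -(-3)*2 = -3*(-2) = 6)
s - S = 4*I*sqrt(22) - 1*6 = 4*I*sqrt(22) - 6 = -6 + 4*I*sqrt(22)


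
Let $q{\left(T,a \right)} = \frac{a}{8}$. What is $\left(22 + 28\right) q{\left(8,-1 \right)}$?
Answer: $- \frac{25}{4} \approx -6.25$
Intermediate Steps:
$q{\left(T,a \right)} = \frac{a}{8}$ ($q{\left(T,a \right)} = a \frac{1}{8} = \frac{a}{8}$)
$\left(22 + 28\right) q{\left(8,-1 \right)} = \left(22 + 28\right) \frac{1}{8} \left(-1\right) = 50 \left(- \frac{1}{8}\right) = - \frac{25}{4}$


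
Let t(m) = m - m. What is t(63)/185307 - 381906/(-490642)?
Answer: 190953/245321 ≈ 0.77838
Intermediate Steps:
t(m) = 0
t(63)/185307 - 381906/(-490642) = 0/185307 - 381906/(-490642) = 0*(1/185307) - 381906*(-1/490642) = 0 + 190953/245321 = 190953/245321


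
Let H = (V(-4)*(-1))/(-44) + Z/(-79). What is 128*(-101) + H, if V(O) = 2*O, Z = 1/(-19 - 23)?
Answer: -471852769/36498 ≈ -12928.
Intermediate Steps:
Z = -1/42 (Z = 1/(-42) = -1/42 ≈ -0.023810)
H = -6625/36498 (H = ((2*(-4))*(-1))/(-44) - 1/42/(-79) = -8*(-1)*(-1/44) - 1/42*(-1/79) = 8*(-1/44) + 1/3318 = -2/11 + 1/3318 = -6625/36498 ≈ -0.18152)
128*(-101) + H = 128*(-101) - 6625/36498 = -12928 - 6625/36498 = -471852769/36498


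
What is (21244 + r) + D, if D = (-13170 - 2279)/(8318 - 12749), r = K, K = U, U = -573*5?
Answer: 11636114/633 ≈ 18383.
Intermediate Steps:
U = -2865
K = -2865
r = -2865
D = 2207/633 (D = -15449/(-4431) = -15449*(-1/4431) = 2207/633 ≈ 3.4866)
(21244 + r) + D = (21244 - 2865) + 2207/633 = 18379 + 2207/633 = 11636114/633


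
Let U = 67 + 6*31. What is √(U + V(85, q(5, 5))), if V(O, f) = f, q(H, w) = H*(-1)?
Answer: 2*√62 ≈ 15.748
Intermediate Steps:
q(H, w) = -H
U = 253 (U = 67 + 186 = 253)
√(U + V(85, q(5, 5))) = √(253 - 1*5) = √(253 - 5) = √248 = 2*√62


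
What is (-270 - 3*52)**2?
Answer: 181476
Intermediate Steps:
(-270 - 3*52)**2 = (-270 - 156)**2 = (-426)**2 = 181476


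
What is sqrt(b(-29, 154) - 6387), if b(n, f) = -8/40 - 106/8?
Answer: I*sqrt(640045)/10 ≈ 80.003*I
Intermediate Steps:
b(n, f) = -269/20 (b(n, f) = -8*1/40 - 106*1/8 = -1/5 - 53/4 = -269/20)
sqrt(b(-29, 154) - 6387) = sqrt(-269/20 - 6387) = sqrt(-128009/20) = I*sqrt(640045)/10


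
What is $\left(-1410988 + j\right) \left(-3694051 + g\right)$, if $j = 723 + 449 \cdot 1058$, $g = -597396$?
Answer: $4013459937681$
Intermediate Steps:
$j = 475765$ ($j = 723 + 475042 = 475765$)
$\left(-1410988 + j\right) \left(-3694051 + g\right) = \left(-1410988 + 475765\right) \left(-3694051 - 597396\right) = \left(-935223\right) \left(-4291447\right) = 4013459937681$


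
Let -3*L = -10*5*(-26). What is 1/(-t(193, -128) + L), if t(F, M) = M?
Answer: -3/916 ≈ -0.0032751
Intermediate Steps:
L = -1300/3 (L = -(-10*5)*(-26)/3 = -(-50)*(-26)/3 = -1/3*1300 = -1300/3 ≈ -433.33)
1/(-t(193, -128) + L) = 1/(-1*(-128) - 1300/3) = 1/(128 - 1300/3) = 1/(-916/3) = -3/916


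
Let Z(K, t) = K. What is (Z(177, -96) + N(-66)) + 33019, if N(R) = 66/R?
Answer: 33195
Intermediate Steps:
(Z(177, -96) + N(-66)) + 33019 = (177 + 66/(-66)) + 33019 = (177 + 66*(-1/66)) + 33019 = (177 - 1) + 33019 = 176 + 33019 = 33195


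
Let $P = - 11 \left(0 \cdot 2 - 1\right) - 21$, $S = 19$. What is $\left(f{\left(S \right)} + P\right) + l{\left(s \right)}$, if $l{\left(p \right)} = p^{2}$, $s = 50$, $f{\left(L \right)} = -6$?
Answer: $2484$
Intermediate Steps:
$P = -10$ ($P = - 11 \left(0 - 1\right) - 21 = \left(-11\right) \left(-1\right) - 21 = 11 - 21 = -10$)
$\left(f{\left(S \right)} + P\right) + l{\left(s \right)} = \left(-6 - 10\right) + 50^{2} = -16 + 2500 = 2484$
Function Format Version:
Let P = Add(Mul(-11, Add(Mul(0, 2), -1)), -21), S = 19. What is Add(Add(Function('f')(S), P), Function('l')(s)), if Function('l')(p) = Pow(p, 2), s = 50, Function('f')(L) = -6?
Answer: 2484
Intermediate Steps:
P = -10 (P = Add(Mul(-11, Add(0, -1)), -21) = Add(Mul(-11, -1), -21) = Add(11, -21) = -10)
Add(Add(Function('f')(S), P), Function('l')(s)) = Add(Add(-6, -10), Pow(50, 2)) = Add(-16, 2500) = 2484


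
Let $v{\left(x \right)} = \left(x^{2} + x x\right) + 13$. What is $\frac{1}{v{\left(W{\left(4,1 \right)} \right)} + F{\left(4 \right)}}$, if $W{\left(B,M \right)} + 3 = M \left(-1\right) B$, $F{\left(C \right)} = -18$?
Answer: $\frac{1}{93} \approx 0.010753$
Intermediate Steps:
$W{\left(B,M \right)} = -3 - B M$ ($W{\left(B,M \right)} = -3 + M \left(-1\right) B = -3 + - M B = -3 - B M$)
$v{\left(x \right)} = 13 + 2 x^{2}$ ($v{\left(x \right)} = \left(x^{2} + x^{2}\right) + 13 = 2 x^{2} + 13 = 13 + 2 x^{2}$)
$\frac{1}{v{\left(W{\left(4,1 \right)} \right)} + F{\left(4 \right)}} = \frac{1}{\left(13 + 2 \left(-3 - 4 \cdot 1\right)^{2}\right) - 18} = \frac{1}{\left(13 + 2 \left(-3 - 4\right)^{2}\right) - 18} = \frac{1}{\left(13 + 2 \left(-7\right)^{2}\right) - 18} = \frac{1}{\left(13 + 2 \cdot 49\right) - 18} = \frac{1}{\left(13 + 98\right) - 18} = \frac{1}{111 - 18} = \frac{1}{93}$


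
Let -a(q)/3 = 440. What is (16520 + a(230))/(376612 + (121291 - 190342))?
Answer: 15200/307561 ≈ 0.049421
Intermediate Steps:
a(q) = -1320 (a(q) = -3*440 = -1320)
(16520 + a(230))/(376612 + (121291 - 190342)) = (16520 - 1320)/(376612 + (121291 - 190342)) = 15200/(376612 - 69051) = 15200/307561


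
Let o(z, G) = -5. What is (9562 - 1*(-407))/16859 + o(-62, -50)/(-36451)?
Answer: 363464314/614527409 ≈ 0.59145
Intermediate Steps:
(9562 - 1*(-407))/16859 + o(-62, -50)/(-36451) = (9562 - 1*(-407))/16859 - 5/(-36451) = (9562 + 407)*(1/16859) - 5*(-1/36451) = 9969*(1/16859) + 5/36451 = 9969/16859 + 5/36451 = 363464314/614527409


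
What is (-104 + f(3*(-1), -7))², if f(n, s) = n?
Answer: 11449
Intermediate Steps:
(-104 + f(3*(-1), -7))² = (-104 + 3*(-1))² = (-104 - 3)² = (-107)² = 11449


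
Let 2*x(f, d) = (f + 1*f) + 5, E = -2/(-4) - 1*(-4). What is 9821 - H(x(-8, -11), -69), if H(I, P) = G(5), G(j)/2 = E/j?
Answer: 49096/5 ≈ 9819.2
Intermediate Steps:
E = 9/2 (E = -2*(-1/4) + 4 = 1/2 + 4 = 9/2 ≈ 4.5000)
G(j) = 9/j (G(j) = 2*(9/(2*j)) = 9/j)
x(f, d) = 5/2 + f (x(f, d) = ((f + 1*f) + 5)/2 = ((f + f) + 5)/2 = (2*f + 5)/2 = (5 + 2*f)/2 = 5/2 + f)
H(I, P) = 9/5
9821 - H(x(-8, -11), -69) = 9821 - 1*9/5 = 9821 - 9/5 = 49096/5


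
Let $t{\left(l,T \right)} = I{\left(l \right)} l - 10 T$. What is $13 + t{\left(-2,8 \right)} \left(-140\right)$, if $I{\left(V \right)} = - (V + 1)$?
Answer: $11493$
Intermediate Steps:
$I{\left(V \right)} = -1 - V$ ($I{\left(V \right)} = - (1 + V) = -1 - V$)
$t{\left(l,T \right)} = - 10 T + l \left(-1 - l\right)$ ($t{\left(l,T \right)} = \left(-1 - l\right) l - 10 T = l \left(-1 - l\right) - 10 T = - 10 T + l \left(-1 - l\right)$)
$13 + t{\left(-2,8 \right)} \left(-140\right) = 13 + \left(\left(-10\right) 8 - - 2 \left(1 - 2\right)\right) \left(-140\right) = 13 + \left(-80 - \left(-2\right) \left(-1\right)\right) \left(-140\right) = 13 + \left(-80 - 2\right) \left(-140\right) = 13 - -11480 = 13 + 11480 = 11493$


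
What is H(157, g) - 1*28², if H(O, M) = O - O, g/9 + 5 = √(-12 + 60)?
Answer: -784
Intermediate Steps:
g = -45 + 36*√3 (g = -45 + 9*√(-12 + 60) = -45 + 9*√48 = -45 + 9*(4*√3) = -45 + 36*√3 ≈ 17.354)
H(O, M) = 0
H(157, g) - 1*28² = 0 - 1*28² = 0 - 1*784 = 0 - 784 = -784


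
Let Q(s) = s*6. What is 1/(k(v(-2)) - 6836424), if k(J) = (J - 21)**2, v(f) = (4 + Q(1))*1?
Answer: -1/6836303 ≈ -1.4628e-7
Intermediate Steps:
Q(s) = 6*s
v(f) = 10 (v(f) = (4 + 6*1)*1 = (4 + 6)*1 = 10*1 = 10)
k(J) = (-21 + J)**2
1/(k(v(-2)) - 6836424) = 1/((-21 + 10)**2 - 6836424) = 1/((-11)**2 - 6836424) = 1/(121 - 6836424) = 1/(-6836303) = -1/6836303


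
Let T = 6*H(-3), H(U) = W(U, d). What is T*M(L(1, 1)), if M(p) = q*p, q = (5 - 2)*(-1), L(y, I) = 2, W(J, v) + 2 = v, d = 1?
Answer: 36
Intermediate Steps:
W(J, v) = -2 + v
H(U) = -1 (H(U) = -2 + 1 = -1)
q = -3 (q = 3*(-1) = -3)
M(p) = -3*p
T = -6 (T = 6*(-1) = -6)
T*M(L(1, 1)) = -(-18)*2 = -6*(-6) = 36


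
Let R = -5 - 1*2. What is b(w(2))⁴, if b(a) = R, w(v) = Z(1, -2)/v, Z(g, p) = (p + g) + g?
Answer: 2401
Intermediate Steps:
Z(g, p) = p + 2*g (Z(g, p) = (g + p) + g = p + 2*g)
w(v) = 0 (w(v) = (-2 + 2*1)/v = (-2 + 2)/v = 0/v = 0)
R = -7 (R = -5 - 2 = -7)
b(a) = -7
b(w(2))⁴ = (-7)⁴ = 2401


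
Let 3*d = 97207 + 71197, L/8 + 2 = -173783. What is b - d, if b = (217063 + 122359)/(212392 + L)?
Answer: -99181034509/1766832 ≈ -56135.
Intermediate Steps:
L = -1390280 (L = -16 + 8*(-173783) = -16 - 1390264 = -1390280)
b = -169711/588944 (b = (217063 + 122359)/(212392 - 1390280) = 339422/(-1177888) = 339422*(-1/1177888) = -169711/588944 ≈ -0.28816)
d = 168404/3 (d = (97207 + 71197)/3 = (1/3)*168404 = 168404/3 ≈ 56135.)
b - d = -169711/588944 - 1*168404/3 = -169711/588944 - 168404/3 = -99181034509/1766832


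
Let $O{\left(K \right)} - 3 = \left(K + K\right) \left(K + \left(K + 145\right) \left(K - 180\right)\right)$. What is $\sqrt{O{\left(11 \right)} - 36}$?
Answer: $i \sqrt{579799} \approx 761.45 i$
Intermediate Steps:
$O{\left(K \right)} = 3 + 2 K \left(K + \left(-180 + K\right) \left(145 + K\right)\right)$ ($O{\left(K \right)} = 3 + \left(K + K\right) \left(K + \left(K + 145\right) \left(K - 180\right)\right) = 3 + 2 K \left(K + \left(145 + K\right) \left(-180 + K\right)\right) = 3 + 2 K \left(K + \left(-180 + K\right) \left(145 + K\right)\right)$)
$\sqrt{O{\left(11 \right)} - 36} = \sqrt{\left(3 - 574200 - 68 \cdot 11^{2} + 2 \cdot 11^{3}\right) - 36} = \sqrt{\left(3 - 574200 - 8228 + 2 \cdot 1331\right) - 36} = \sqrt{\left(3 - 574200 - 8228 + 2662\right) - 36} = \sqrt{-579763 - 36} = \sqrt{-579799} = i \sqrt{579799}$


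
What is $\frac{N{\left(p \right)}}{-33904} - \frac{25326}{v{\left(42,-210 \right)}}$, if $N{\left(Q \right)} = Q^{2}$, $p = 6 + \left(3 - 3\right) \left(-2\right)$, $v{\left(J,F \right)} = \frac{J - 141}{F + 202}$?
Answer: $- \frac{190811811}{93236} \approx -2046.5$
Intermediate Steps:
$v{\left(J,F \right)} = \frac{-141 + J}{202 + F}$
$p = 6$ ($p = 6 + \left(3 - 3\right) \left(-2\right) = 6 + 0 \left(-2\right) = 6 + 0 = 6$)
$\frac{N{\left(p \right)}}{-33904} - \frac{25326}{v{\left(42,-210 \right)}} = \frac{6^{2}}{-33904} - \frac{25326}{\frac{1}{202 - 210} \left(-141 + 42\right)} = 36 \left(- \frac{1}{33904}\right) - \frac{25326}{\frac{1}{-8} \left(-99\right)} = - \frac{9}{8476} - \frac{25326}{\left(- \frac{1}{8}\right) \left(-99\right)} = - \frac{9}{8476} - \frac{25326}{\frac{99}{8}} = - \frac{9}{8476} - \frac{22512}{11} = - \frac{190811811}{93236}$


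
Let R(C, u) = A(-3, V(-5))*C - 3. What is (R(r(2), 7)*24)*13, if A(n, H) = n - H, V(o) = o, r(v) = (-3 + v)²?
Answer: -312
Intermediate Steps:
R(C, u) = -3 + 2*C (R(C, u) = (-3 - 1*(-5))*C - 3 = (-3 + 5)*C - 3 = 2*C - 3 = -3 + 2*C)
(R(r(2), 7)*24)*13 = ((-3 + 2*(-3 + 2)²)*24)*13 = ((-3 + 2*(-1)²)*24)*13 = ((-3 + 2*1)*24)*13 = ((-3 + 2)*24)*13 = -1*24*13 = -24*13 = -312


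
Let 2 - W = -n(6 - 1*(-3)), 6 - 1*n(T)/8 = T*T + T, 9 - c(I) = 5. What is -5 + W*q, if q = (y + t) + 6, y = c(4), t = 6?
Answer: -10725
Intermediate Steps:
c(I) = 4 (c(I) = 9 - 1*5 = 9 - 5 = 4)
y = 4
n(T) = 48 - 8*T - 8*T² (n(T) = 48 - 8*(T*T + T) = 48 - 8*(T² + T) = 48 - 8*(T + T²) = 48 + (-8*T - 8*T²) = 48 - 8*T - 8*T²)
W = -670 (W = 2 - (-1)*(48 - 8*(6 - 1*(-3)) - 8*(6 - 1*(-3))²) = 2 - (-1)*(48 - 8*(6 + 3) - 8*(6 + 3)²) = 2 - (-1)*(48 - 8*9 - 8*9²) = 2 - (-1)*(48 - 72 - 8*81) = 2 - (-1)*(48 - 72 - 648) = 2 - (-1)*(-672) = 2 - 1*672 = 2 - 672 = -670)
q = 16 (q = (4 + 6) + 6 = 10 + 6 = 16)
-5 + W*q = -5 - 670*16 = -5 - 10720 = -10725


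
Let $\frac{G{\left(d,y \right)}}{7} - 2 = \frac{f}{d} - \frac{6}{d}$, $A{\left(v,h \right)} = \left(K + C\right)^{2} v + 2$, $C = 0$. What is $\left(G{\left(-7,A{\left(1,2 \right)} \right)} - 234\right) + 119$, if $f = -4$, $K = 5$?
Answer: $-91$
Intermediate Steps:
$A{\left(v,h \right)} = 2 + 25 v$ ($A{\left(v,h \right)} = \left(5 + 0\right)^{2} v + 2 = 5^{2} v + 2 = 25 v + 2 = 2 + 25 v$)
$G{\left(d,y \right)} = 14 - \frac{70}{d}$ ($G{\left(d,y \right)} = 14 + 7 \left(- \frac{4}{d} - \frac{6}{d}\right) = 14 + 7 \left(- \frac{10}{d}\right) = 14 - \frac{70}{d}$)
$\left(G{\left(-7,A{\left(1,2 \right)} \right)} - 234\right) + 119 = \left(\left(14 - \frac{70}{-7}\right) - 234\right) + 119 = \left(\left(14 - -10\right) - 234\right) + 119 = \left(\left(14 + 10\right) - 234\right) + 119 = \left(24 - 234\right) + 119 = -210 + 119 = -91$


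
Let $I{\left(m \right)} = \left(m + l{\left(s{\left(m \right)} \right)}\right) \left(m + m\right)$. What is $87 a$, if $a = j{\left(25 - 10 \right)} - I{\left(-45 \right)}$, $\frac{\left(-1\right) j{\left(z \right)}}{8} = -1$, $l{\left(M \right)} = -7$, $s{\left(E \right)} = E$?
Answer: $-406464$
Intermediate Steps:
$j{\left(z \right)} = 8$ ($j{\left(z \right)} = \left(-8\right) \left(-1\right) = 8$)
$I{\left(m \right)} = 2 m \left(-7 + m\right)$ ($I{\left(m \right)} = \left(m - 7\right) \left(m + m\right) = \left(-7 + m\right) 2 m = 2 m \left(-7 + m\right)$)
$a = -4672$ ($a = 8 - 2 \left(-45\right) \left(-7 - 45\right) = 8 - 2 \left(-45\right) \left(-52\right) = 8 - 4680 = -4672$)
$87 a = 87 \left(-4672\right) = -406464$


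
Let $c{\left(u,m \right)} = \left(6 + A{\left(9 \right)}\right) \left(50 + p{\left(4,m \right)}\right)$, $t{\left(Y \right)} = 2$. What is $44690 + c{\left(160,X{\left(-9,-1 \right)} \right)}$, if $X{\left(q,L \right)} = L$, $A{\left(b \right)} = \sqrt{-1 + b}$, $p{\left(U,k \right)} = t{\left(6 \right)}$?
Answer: $45002 + 104 \sqrt{2} \approx 45149.0$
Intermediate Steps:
$p{\left(U,k \right)} = 2$
$c{\left(u,m \right)} = 312 + 104 \sqrt{2}$ ($c{\left(u,m \right)} = \left(6 + \sqrt{-1 + 9}\right) \left(50 + 2\right) = \left(6 + \sqrt{8}\right) 52 = \left(6 + 2 \sqrt{2}\right) 52 = 312 + 104 \sqrt{2}$)
$44690 + c{\left(160,X{\left(-9,-1 \right)} \right)} = 44690 + \left(312 + 104 \sqrt{2}\right) = 45002 + 104 \sqrt{2}$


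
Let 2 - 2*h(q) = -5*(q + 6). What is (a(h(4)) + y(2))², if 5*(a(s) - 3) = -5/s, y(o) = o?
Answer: 16641/676 ≈ 24.617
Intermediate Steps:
h(q) = 16 + 5*q/2 (h(q) = 1 - (-5)*(q + 6)/2 = 1 - (-5)*(6 + q)/2 = 1 - (-30 - 5*q)/2 = 1 + (15 + 5*q/2) = 16 + 5*q/2)
a(s) = 3 - 1/s (a(s) = 3 + (-5/s)/5 = 3 - 1/s)
(a(h(4)) + y(2))² = ((3 - 1/(16 + (5/2)*4)) + 2)² = ((3 - 1/(16 + 10)) + 2)² = ((3 - 1/26) + 2)² = (77/26 + 2)² = (129/26)² = 16641/676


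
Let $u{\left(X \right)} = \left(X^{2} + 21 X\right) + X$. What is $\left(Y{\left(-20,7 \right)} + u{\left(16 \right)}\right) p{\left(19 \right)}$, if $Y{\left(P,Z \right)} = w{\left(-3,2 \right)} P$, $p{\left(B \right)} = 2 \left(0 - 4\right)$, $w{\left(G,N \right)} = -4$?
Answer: $-5504$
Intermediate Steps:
$u{\left(X \right)} = X^{2} + 22 X$
$p{\left(B \right)} = -8$ ($p{\left(B \right)} = 2 \left(-4\right) = -8$)
$Y{\left(P,Z \right)} = - 4 P$
$\left(Y{\left(-20,7 \right)} + u{\left(16 \right)}\right) p{\left(19 \right)} = \left(\left(-4\right) \left(-20\right) + 16 \left(22 + 16\right)\right) \left(-8\right) = \left(80 + 16 \cdot 38\right) \left(-8\right) = \left(80 + 608\right) \left(-8\right) = 688 \left(-8\right) = -5504$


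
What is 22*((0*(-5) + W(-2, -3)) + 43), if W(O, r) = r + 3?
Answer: 946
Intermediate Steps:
W(O, r) = 3 + r
22*((0*(-5) + W(-2, -3)) + 43) = 22*((0*(-5) + (3 - 3)) + 43) = 22*((0 + 0) + 43) = 22*(0 + 43) = 22*43 = 946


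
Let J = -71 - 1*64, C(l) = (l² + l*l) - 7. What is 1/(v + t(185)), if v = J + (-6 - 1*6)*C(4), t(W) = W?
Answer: -1/250 ≈ -0.0040000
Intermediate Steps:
C(l) = -7 + 2*l² (C(l) = (l² + l²) - 7 = 2*l² - 7 = -7 + 2*l²)
J = -135 (J = -71 - 64 = -135)
v = -435 (v = -135 + (-6 - 1*6)*(-7 + 2*4²) = -135 + (-6 - 6)*(-7 + 2*16) = -135 - 12*(-7 + 32) = -135 - 12*25 = -135 - 300 = -435)
1/(v + t(185)) = 1/(-435 + 185) = 1/(-250) = -1/250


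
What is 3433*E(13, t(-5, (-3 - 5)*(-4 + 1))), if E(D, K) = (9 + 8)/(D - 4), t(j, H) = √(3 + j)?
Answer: 58361/9 ≈ 6484.6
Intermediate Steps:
E(D, K) = 17/(-4 + D)
3433*E(13, t(-5, (-3 - 5)*(-4 + 1))) = 3433*(17/(-4 + 13)) = 3433*(17/9) = 58361/9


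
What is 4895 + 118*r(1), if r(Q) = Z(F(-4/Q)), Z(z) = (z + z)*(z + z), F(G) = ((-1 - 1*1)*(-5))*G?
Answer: 760095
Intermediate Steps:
F(G) = 10*G (F(G) = ((-1 - 1)*(-5))*G = (-2*(-5))*G = 10*G)
Z(z) = 4*z² (Z(z) = (2*z)*(2*z) = 4*z²)
r(Q) = 6400/Q² (r(Q) = 4*(10*(-4/Q))² = 4*(-40/Q)² = 4*(1600/Q²) = 6400/Q²)
4895 + 118*r(1) = 4895 + 118*(6400/1²) = 4895 + 118*(6400*1) = 4895 + 118*6400 = 4895 + 755200 = 760095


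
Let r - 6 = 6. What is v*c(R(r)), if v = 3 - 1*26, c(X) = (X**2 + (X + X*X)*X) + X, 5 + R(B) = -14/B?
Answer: 817811/216 ≈ 3786.2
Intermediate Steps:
r = 12 (r = 6 + 6 = 12)
R(B) = -5 - 14/B
c(X) = X + X**2 + X*(X + X**2) (c(X) = (X**2 + (X + X**2)*X) + X = (X**2 + X*(X + X**2)) + X = X + X**2 + X*(X + X**2))
v = -23 (v = 3 - 26 = -23)
v*c(R(r)) = -23*(-5 - 14/12)*(1 + (-5 - 14/12)**2 + 2*(-5 - 14/12)) = -23*(-5 - 14*1/12)*(1 + (-5 - 14*1/12)**2 + 2*(-5 - 14*1/12)) = -23*(-5 - 7/6)*(1 + (-5 - 7/6)**2 + 2*(-5 - 7/6)) = -(-851)*(1 + (-37/6)**2 + 2*(-37/6))/6 = -(-851)*(1 + 1369/36 - 37/3)/6 = -(-851)*961/(6*36) = -23*(-35557/216) = 817811/216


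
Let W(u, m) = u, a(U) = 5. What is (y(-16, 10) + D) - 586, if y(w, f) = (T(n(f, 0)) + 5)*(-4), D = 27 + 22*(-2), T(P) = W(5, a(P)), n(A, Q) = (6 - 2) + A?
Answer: -643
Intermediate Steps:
n(A, Q) = 4 + A
T(P) = 5
D = -17 (D = 27 - 44 = -17)
y(w, f) = -40 (y(w, f) = (5 + 5)*(-4) = 10*(-4) = -40)
(y(-16, 10) + D) - 586 = (-40 - 17) - 586 = -57 - 586 = -643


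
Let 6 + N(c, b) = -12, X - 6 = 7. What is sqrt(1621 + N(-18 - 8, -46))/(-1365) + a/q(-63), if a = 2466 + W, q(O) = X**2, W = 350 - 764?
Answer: 2052/169 - sqrt(1603)/1365 ≈ 12.113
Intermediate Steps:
W = -414
X = 13 (X = 6 + 7 = 13)
N(c, b) = -18 (N(c, b) = -6 - 12 = -18)
q(O) = 169 (q(O) = 13**2 = 169)
a = 2052 (a = 2466 - 414 = 2052)
sqrt(1621 + N(-18 - 8, -46))/(-1365) + a/q(-63) = sqrt(1621 - 18)/(-1365) + 2052/169 = sqrt(1603)*(-1/1365) + 2052*(1/169) = -sqrt(1603)/1365 + 2052/169 = 2052/169 - sqrt(1603)/1365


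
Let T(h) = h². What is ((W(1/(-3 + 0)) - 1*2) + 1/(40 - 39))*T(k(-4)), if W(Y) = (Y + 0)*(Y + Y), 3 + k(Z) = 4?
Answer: -7/9 ≈ -0.77778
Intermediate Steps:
k(Z) = 1 (k(Z) = -3 + 4 = 1)
W(Y) = 2*Y² (W(Y) = Y*(2*Y) = 2*Y²)
((W(1/(-3 + 0)) - 1*2) + 1/(40 - 39))*T(k(-4)) = ((2*(1/(-3 + 0))² - 1*2) + 1/(40 - 39))*1² = ((2*(1/(-3))² - 2) + 1/1)*1 = ((2*(-⅓)² - 2) + 1)*1 = ((2*(⅑) - 2) + 1)*1 = ((2/9 - 2) + 1)*1 = (-16/9 + 1)*1 = -7/9*1 = -7/9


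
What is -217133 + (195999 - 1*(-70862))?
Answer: 49728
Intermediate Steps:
-217133 + (195999 - 1*(-70862)) = -217133 + (195999 + 70862) = -217133 + 266861 = 49728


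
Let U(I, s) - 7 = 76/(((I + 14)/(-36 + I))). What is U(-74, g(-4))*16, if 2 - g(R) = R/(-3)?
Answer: 7024/3 ≈ 2341.3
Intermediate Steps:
g(R) = 2 + R/3 (g(R) = 2 - R/(-3) = 2 - R*(-1)/3 = 2 - (-1)*R/3 = 2 + R/3)
U(I, s) = 7 + 76*(-36 + I)/(14 + I) (U(I, s) = 7 + 76/(((I + 14)/(-36 + I))) = 7 + 76/(((14 + I)/(-36 + I))) = 7 + 76*((-36 + I)/(14 + I)) = 7 + 76*(-36 + I)/(14 + I))
U(-74, g(-4))*16 = ((-2638 + 83*(-74))/(14 - 74))*16 = ((-2638 - 6142)/(-60))*16 = -1/60*(-8780)*16 = (439/3)*16 = 7024/3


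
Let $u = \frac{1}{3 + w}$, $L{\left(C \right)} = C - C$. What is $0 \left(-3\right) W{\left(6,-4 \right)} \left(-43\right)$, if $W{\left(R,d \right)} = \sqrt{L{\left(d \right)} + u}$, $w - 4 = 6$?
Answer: $0$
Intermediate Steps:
$w = 10$ ($w = 4 + 6 = 10$)
$L{\left(C \right)} = 0$
$u = \frac{1}{13}$ ($u = \frac{1}{3 + 10} = \frac{1}{13} \approx 0.076923$)
$W{\left(R,d \right)} = \frac{\sqrt{13}}{13}$ ($W{\left(R,d \right)} = \sqrt{0 + \frac{1}{13}} = \sqrt{\frac{1}{13}} = \frac{\sqrt{13}}{13}$)
$0 \left(-3\right) W{\left(6,-4 \right)} \left(-43\right) = 0 \left(-3\right) \frac{\sqrt{13}}{13} \left(-43\right) = 0 \frac{\sqrt{13}}{13} \left(-43\right) = 0 \left(-43\right) = 0$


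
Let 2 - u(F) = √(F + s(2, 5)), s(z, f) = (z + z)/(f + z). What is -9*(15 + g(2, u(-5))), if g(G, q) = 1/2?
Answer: -279/2 ≈ -139.50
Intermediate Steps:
s(z, f) = 2*z/(f + z) (s(z, f) = (2*z)/(f + z) = 2*z/(f + z))
u(F) = 2 - √(4/7 + F) (u(F) = 2 - √(F + 2*2/(5 + 2)) = 2 - √(F + 2*2/7) = 2 - √(F + 2*2*(⅐)) = 2 - √(F + 4/7) = 2 - √(4/7 + F))
g(G, q) = ½
-9*(15 + g(2, u(-5))) = -9*(15 + ½) = -9*31/2 = -279/2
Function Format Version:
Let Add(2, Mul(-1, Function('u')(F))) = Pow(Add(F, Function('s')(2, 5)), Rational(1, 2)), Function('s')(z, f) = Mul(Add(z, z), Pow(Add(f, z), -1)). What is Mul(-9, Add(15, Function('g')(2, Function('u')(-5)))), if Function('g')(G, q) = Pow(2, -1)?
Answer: Rational(-279, 2) ≈ -139.50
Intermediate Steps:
Function('s')(z, f) = Mul(2, z, Pow(Add(f, z), -1)) (Function('s')(z, f) = Mul(Mul(2, z), Pow(Add(f, z), -1)) = Mul(2, z, Pow(Add(f, z), -1)))
Function('u')(F) = Add(2, Mul(-1, Pow(Add(Rational(4, 7), F), Rational(1, 2)))) (Function('u')(F) = Add(2, Mul(-1, Pow(Add(F, Mul(2, 2, Pow(Add(5, 2), -1))), Rational(1, 2)))) = Add(2, Mul(-1, Pow(Add(F, Mul(2, 2, Pow(7, -1))), Rational(1, 2)))) = Add(2, Mul(-1, Pow(Add(F, Mul(2, 2, Rational(1, 7))), Rational(1, 2)))) = Add(2, Mul(-1, Pow(Add(F, Rational(4, 7)), Rational(1, 2)))) = Add(2, Mul(-1, Pow(Add(Rational(4, 7), F), Rational(1, 2)))))
Function('g')(G, q) = Rational(1, 2)
Mul(-9, Add(15, Function('g')(2, Function('u')(-5)))) = Mul(-9, Add(15, Rational(1, 2))) = Mul(-9, Rational(31, 2)) = Rational(-279, 2)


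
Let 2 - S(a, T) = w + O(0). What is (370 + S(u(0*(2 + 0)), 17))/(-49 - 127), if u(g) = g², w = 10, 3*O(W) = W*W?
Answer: -181/88 ≈ -2.0568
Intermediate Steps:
O(W) = W²/3 (O(W) = (W*W)/3 = W²/3)
S(a, T) = -8 (S(a, T) = 2 - (10 + (⅓)*0²) = 2 - (10 + (⅓)*0) = 2 - (10 + 0) = 2 - 1*10 = 2 - 10 = -8)
(370 + S(u(0*(2 + 0)), 17))/(-49 - 127) = (370 - 8)/(-49 - 127) = 362/(-176) = -1/176*362 = -181/88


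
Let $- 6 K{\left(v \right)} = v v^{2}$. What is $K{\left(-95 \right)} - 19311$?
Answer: $\frac{741509}{6} \approx 1.2358 \cdot 10^{5}$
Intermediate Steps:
$K{\left(v \right)} = - \frac{v^{3}}{6}$ ($K{\left(v \right)} = - \frac{v v^{2}}{6} = - \frac{v^{3}}{6}$)
$K{\left(-95 \right)} - 19311 = - \frac{\left(-95\right)^{3}}{6} - 19311 = \left(- \frac{1}{6}\right) \left(-857375\right) - 19311 = \frac{857375}{6} - 19311 = \frac{741509}{6}$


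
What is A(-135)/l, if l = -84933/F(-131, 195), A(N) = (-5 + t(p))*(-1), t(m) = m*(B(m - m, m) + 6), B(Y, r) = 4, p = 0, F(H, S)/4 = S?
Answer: -1300/28311 ≈ -0.045919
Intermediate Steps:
F(H, S) = 4*S
t(m) = 10*m (t(m) = m*(4 + 6) = m*10 = 10*m)
A(N) = 5 (A(N) = (-5 + 10*0)*(-1) = (-5 + 0)*(-1) = -5*(-1) = 5)
l = -28311/260 (l = -84933/(4*195) = -84933/780 = -84933*1/780 = -28311/260 ≈ -108.89)
A(-135)/l = 5/(-28311/260) = 5*(-260/28311) = -1300/28311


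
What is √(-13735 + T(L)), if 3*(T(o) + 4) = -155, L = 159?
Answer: 2*I*√31029/3 ≈ 117.43*I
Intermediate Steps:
T(o) = -167/3 (T(o) = -4 + (⅓)*(-155) = -4 - 155/3 = -167/3)
√(-13735 + T(L)) = √(-13735 - 167/3) = √(-41372/3) = 2*I*√31029/3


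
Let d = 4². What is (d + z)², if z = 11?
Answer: 729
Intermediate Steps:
d = 16
(d + z)² = (16 + 11)² = 27² = 729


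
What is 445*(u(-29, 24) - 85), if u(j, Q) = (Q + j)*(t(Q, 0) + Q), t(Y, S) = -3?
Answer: -84550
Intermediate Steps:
u(j, Q) = (-3 + Q)*(Q + j) (u(j, Q) = (Q + j)*(-3 + Q) = (-3 + Q)*(Q + j))
445*(u(-29, 24) - 85) = 445*((24**2 - 3*24 - 3*(-29) + 24*(-29)) - 85) = 445*((576 - 72 + 87 - 696) - 85) = 445*(-105 - 85) = 445*(-190) = -84550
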